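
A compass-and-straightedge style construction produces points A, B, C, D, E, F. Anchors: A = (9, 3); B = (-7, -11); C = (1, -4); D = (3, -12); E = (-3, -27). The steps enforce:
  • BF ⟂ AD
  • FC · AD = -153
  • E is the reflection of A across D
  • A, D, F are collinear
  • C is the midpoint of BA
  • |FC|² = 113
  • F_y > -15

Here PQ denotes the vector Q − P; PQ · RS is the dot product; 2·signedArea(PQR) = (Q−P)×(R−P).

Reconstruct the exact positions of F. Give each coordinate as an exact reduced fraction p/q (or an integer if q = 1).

F = (57/29, -423/29)

1. F_x = 57/29  [A, D, F are collinear ∩ BF ⟂ AD]
2. F_y = -423/29  [A, D, F are collinear ∩ BF ⟂ AD]
   → F = (57/29, -423/29)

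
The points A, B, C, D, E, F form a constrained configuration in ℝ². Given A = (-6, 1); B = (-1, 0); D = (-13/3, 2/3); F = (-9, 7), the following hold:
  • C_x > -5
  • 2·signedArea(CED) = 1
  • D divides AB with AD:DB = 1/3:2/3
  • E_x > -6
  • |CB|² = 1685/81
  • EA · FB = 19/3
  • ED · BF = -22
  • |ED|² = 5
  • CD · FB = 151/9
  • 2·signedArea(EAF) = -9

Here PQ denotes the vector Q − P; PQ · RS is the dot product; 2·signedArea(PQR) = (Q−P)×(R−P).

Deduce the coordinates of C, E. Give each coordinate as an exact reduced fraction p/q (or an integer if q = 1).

C = (-43/9, 23/9)
E = (-16/3, 8/3)

1. E_x = -16/3  [2·signedArea(EAF) = -9 ∩ EA · FB = 19/3]
2. E_y = 8/3  [2·signedArea(EAF) = -9 ∩ EA · FB = 19/3]
   → E = (-16/3, 8/3)
3. C_x = -43/9  [2·signedArea(CED) = 1 ∩ CD · FB = 151/9]
4. C_y = 23/9  [2·signedArea(CED) = 1 ∩ CD · FB = 151/9]
   → C = (-43/9, 23/9)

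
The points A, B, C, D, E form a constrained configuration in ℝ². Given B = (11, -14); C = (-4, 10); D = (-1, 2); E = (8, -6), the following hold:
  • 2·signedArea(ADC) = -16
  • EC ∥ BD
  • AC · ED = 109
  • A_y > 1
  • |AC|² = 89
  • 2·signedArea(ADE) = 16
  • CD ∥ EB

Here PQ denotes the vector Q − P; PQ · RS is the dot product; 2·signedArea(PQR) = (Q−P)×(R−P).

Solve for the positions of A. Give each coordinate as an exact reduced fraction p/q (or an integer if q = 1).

A = (1, 2)

1. A_x = 1  [2·signedArea(ADC) = -16 ∩ 2·signedArea(ADE) = 16]
2. A_y = 2  [2·signedArea(ADC) = -16 ∩ 2·signedArea(ADE) = 16]
   → A = (1, 2)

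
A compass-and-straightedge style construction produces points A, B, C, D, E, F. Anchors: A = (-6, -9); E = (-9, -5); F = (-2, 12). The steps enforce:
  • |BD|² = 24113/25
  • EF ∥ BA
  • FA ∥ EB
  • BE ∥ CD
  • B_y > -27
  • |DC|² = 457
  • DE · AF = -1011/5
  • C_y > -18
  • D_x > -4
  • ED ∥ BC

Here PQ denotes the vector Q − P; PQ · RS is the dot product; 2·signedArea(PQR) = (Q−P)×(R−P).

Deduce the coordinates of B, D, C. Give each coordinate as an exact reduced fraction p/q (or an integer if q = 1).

B = (-13, -26)
C = (-38/5, -87/5)
D = (-18/5, 18/5)

1. B_x = -13  [EF ∥ BA ∩ FA ∥ EB]
2. B_y = -26  [EF ∥ BA ∩ FA ∥ EB]
   → B = (-13, -26)
3. D_x = -18/5  [line -4·x + -21·y + 306/5 = 0 ∩ |BD|² = 24113/25]
4. D_y = 18/5  [line -4·x + -21·y + 306/5 = 0 ∩ |BD|² = 24113/25]
   → D = (-18/5, 18/5)
5. C_x = -38/5  [BE ∥ CD ∩ ED ∥ BC]
6. C_y = -87/5  [BE ∥ CD ∩ ED ∥ BC]
   → C = (-38/5, -87/5)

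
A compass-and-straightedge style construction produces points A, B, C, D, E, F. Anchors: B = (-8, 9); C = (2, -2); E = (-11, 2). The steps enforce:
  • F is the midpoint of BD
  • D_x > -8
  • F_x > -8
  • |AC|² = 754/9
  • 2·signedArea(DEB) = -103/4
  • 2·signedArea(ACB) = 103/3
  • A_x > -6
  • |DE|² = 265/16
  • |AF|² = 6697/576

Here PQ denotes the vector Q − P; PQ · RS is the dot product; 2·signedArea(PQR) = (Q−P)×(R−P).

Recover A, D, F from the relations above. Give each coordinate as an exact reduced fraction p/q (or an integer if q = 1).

A = (-17/3, 3)
D = (-7, 11/4)
F = (-15/2, 47/8)

1. D_x = -7  [line -7·x + 3·y + -229/4 = 0 ∩ |DE|² = 265/16]
2. D_y = 11/4  [line -7·x + 3·y + -229/4 = 0 ∩ |DE|² = 265/16]
   → D = (-7, 11/4)
3. F_x = -15/2  [F is the midpoint of BD]
4. F_y = 47/8  [F is the midpoint of BD]
   → F = (-15/2, 47/8)
5. A_x = -17/3  [line -11·x + -10·y + -97/3 = 0 ∩ |AF|² = 6697/576]
6. A_y = 3  [line -11·x + -10·y + -97/3 = 0 ∩ |AF|² = 6697/576]
   → A = (-17/3, 3)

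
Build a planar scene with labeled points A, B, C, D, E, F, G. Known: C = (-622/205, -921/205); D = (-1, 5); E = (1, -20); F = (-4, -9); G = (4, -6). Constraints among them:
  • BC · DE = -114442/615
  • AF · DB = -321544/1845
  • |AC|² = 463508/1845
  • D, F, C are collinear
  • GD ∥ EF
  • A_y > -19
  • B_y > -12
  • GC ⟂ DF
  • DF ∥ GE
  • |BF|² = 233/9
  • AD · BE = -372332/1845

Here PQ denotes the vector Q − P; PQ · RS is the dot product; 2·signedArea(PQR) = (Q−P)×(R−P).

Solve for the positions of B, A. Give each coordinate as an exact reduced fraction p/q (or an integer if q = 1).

1. B_x = 1/3  [line -2·x + 25·y + 877/3 = 0 ∩ |BF|² = 233/9]
2. B_y = -35/3  [line -2·x + 25·y + 877/3 = 0 ∩ |BF|² = 233/9]
   → B = (1/3, -35/3)
3. A_x = 2276/615  [line -4/3·x + 50/3·y + 588454/1845 = 0 ∩ |AC|² = 463508/1845]
4. A_y = -11587/615  [line -4/3·x + 50/3·y + 588454/1845 = 0 ∩ |AC|² = 463508/1845]
   → A = (2276/615, -11587/615)

A = (2276/615, -11587/615)
B = (1/3, -35/3)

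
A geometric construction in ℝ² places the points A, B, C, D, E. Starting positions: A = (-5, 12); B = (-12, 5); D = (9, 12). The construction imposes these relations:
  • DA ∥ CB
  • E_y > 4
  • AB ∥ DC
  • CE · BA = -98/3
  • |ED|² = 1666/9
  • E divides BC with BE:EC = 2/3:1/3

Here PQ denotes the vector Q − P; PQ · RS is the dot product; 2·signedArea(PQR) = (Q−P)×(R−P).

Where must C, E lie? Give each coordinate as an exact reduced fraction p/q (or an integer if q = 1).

1. C_x = 2  [DA ∥ CB ∩ AB ∥ DC]
2. C_y = 5  [DA ∥ CB ∩ AB ∥ DC]
   → C = (2, 5)
3. E_x = -8/3  [E divides BC with BE:EC = 2/3:1/3]
4. E_y = 5  [E divides BC with BE:EC = 2/3:1/3]
   → E = (-8/3, 5)

C = (2, 5)
E = (-8/3, 5)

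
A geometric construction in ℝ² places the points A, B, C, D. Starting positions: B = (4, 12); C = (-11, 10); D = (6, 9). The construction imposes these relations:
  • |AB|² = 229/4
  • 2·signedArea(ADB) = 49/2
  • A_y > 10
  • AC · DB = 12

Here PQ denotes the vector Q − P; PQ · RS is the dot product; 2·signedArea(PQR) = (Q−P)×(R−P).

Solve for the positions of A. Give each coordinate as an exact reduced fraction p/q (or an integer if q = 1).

A = (-7/2, 11)

1. A_x = -7/2  [2·signedArea(ADB) = 49/2 ∩ AC · DB = 12]
2. A_y = 11  [2·signedArea(ADB) = 49/2 ∩ AC · DB = 12]
   → A = (-7/2, 11)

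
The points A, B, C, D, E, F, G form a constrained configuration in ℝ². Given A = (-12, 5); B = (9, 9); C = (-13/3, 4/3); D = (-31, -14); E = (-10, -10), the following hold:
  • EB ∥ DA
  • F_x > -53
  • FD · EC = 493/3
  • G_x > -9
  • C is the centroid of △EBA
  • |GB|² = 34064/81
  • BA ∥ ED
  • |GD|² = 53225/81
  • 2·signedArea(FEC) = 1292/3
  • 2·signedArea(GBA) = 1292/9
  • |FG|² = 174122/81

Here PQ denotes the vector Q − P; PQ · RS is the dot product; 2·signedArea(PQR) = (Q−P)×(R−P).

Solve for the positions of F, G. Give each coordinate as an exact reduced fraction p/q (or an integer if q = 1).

1. F_x = -52  [2·signedArea(FEC) = 1292/3 ∩ FD · EC = 493/3]
2. F_y = -18  [2·signedArea(FEC) = 1292/3 ∩ FD · EC = 493/3]
   → F = (-52, -18)
3. G_x = -79/9  [line 4·x + -21·y + 85/9 = 0 ∩ |FG|² = 174122/81]
4. G_y = -11/9  [line 4·x + -21·y + 85/9 = 0 ∩ |FG|² = 174122/81]
   → G = (-79/9, -11/9)

F = (-52, -18)
G = (-79/9, -11/9)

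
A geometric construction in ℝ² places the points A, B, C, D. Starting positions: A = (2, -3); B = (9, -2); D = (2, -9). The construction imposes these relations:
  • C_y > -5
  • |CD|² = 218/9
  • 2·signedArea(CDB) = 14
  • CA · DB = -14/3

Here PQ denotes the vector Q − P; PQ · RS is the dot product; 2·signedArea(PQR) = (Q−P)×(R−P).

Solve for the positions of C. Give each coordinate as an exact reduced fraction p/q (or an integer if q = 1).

C = (13/3, -14/3)

1. C_x = 13/3  [2·signedArea(CDB) = 14 ∩ CA · DB = -14/3]
2. C_y = -14/3  [2·signedArea(CDB) = 14 ∩ CA · DB = -14/3]
   → C = (13/3, -14/3)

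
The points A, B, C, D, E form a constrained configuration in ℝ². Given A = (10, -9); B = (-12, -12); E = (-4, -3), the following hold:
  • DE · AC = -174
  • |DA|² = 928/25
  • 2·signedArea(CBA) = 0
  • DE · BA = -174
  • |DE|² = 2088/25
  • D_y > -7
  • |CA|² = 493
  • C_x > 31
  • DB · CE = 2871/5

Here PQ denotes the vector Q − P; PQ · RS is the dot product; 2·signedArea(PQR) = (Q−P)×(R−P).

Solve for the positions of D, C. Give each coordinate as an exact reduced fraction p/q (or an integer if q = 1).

C = (32, -6)
D = (22/5, -33/5)

1. D_x = 22/5  [line -22·x + -3·y + 77 = 0 ∩ |DA|² = 928/25]
2. D_y = -33/5  [line -22·x + -3·y + 77 = 0 ∩ |DA|² = 928/25]
   → D = (22/5, -33/5)
3. C_x = 32  [2·signedArea(CBA) = 0 ∩ DB · CE = 2871/5]
4. C_y = -6  [2·signedArea(CBA) = 0 ∩ DB · CE = 2871/5]
   → C = (32, -6)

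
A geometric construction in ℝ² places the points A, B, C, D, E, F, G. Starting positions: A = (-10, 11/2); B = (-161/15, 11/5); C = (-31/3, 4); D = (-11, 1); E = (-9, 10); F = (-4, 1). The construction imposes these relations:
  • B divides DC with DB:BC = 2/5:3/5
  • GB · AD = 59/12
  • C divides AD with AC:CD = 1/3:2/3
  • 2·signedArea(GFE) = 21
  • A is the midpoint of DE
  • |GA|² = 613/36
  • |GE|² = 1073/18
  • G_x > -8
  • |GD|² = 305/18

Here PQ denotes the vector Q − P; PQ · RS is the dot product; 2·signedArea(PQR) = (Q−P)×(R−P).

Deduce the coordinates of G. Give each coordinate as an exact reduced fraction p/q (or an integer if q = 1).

G = (-43/6, 5/2)

1. G_x = -43/6  [2·signedArea(GFE) = 21 ∩ GB · AD = 59/12]
2. G_y = 5/2  [2·signedArea(GFE) = 21 ∩ GB · AD = 59/12]
   → G = (-43/6, 5/2)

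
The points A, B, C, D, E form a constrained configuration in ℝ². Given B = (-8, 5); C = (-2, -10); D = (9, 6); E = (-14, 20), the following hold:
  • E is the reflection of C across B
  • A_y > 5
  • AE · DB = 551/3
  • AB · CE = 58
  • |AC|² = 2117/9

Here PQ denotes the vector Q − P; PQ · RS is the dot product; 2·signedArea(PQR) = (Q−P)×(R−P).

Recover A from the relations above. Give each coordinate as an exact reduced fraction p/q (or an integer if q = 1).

1. A_x = -7/3  [AB · CE = 58 ∩ AE · DB = 551/3]
2. A_y = 16/3  [AB · CE = 58 ∩ AE · DB = 551/3]
   → A = (-7/3, 16/3)

A = (-7/3, 16/3)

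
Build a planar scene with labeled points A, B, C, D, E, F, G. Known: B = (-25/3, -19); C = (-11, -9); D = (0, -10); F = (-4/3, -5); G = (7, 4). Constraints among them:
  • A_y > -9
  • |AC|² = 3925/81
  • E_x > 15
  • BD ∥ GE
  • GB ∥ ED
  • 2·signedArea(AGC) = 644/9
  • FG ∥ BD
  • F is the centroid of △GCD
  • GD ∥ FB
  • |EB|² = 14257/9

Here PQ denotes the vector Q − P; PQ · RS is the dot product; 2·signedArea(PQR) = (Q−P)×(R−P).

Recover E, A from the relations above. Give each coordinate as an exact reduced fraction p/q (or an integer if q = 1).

A = (-37/9, -8)
E = (46/3, 13)

1. E_x = 46/3  [GB ∥ ED ∩ BD ∥ GE]
2. E_y = 13  [GB ∥ ED ∩ BD ∥ GE]
   → E = (46/3, 13)
3. A_x = -37/9  [line 13·x + -18·y + -815/9 = 0 ∩ |AC|² = 3925/81]
4. A_y = -8  [line 13·x + -18·y + -815/9 = 0 ∩ |AC|² = 3925/81]
   → A = (-37/9, -8)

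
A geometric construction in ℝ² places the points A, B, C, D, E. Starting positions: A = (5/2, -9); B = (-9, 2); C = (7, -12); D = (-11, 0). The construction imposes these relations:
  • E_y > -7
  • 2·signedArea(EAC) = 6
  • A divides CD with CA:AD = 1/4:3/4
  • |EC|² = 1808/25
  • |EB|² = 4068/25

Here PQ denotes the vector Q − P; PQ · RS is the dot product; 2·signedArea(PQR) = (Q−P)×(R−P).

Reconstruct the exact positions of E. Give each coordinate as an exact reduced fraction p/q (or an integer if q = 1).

1. E_x = 3/5  [line 3·x + 9/2·y + 27 = 0 ∩ |EC|² = 1808/25]
2. E_y = -32/5  [line 3·x + 9/2·y + 27 = 0 ∩ |EC|² = 1808/25]
   → E = (3/5, -32/5)

E = (3/5, -32/5)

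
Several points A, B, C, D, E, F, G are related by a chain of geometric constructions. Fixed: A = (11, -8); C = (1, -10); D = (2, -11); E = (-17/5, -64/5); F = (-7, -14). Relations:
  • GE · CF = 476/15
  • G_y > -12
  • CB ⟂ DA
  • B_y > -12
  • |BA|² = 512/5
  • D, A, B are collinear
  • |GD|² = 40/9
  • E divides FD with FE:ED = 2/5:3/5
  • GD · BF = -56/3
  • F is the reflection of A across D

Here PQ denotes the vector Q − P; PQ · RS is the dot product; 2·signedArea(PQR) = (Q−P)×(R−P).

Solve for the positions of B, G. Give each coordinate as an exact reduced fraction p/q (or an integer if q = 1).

1. B_x = 7/5  [D, A, B are collinear ∩ CB ⟂ DA]
2. B_y = -56/5  [D, A, B are collinear ∩ CB ⟂ DA]
   → B = (7/5, -56/5)
3. G_x = 0  [GD · BF = -56/3 ∩ GE · CF = 476/15]
4. G_y = -35/3  [GD · BF = -56/3 ∩ GE · CF = 476/15]
   → G = (0, -35/3)

B = (7/5, -56/5)
G = (0, -35/3)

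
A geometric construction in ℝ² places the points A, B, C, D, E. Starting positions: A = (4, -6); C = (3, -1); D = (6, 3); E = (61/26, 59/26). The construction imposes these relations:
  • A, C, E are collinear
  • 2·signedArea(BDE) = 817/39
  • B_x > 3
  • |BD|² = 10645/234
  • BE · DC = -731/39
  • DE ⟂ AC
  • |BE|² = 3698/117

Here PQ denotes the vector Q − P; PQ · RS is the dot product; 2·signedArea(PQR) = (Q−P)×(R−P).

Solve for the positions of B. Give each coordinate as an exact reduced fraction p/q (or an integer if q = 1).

B = (269/78, -253/78)

1. B_x = 269/78  [2·signedArea(BDE) = 817/39 ∩ BE · DC = -731/39]
2. B_y = -253/78  [2·signedArea(BDE) = 817/39 ∩ BE · DC = -731/39]
   → B = (269/78, -253/78)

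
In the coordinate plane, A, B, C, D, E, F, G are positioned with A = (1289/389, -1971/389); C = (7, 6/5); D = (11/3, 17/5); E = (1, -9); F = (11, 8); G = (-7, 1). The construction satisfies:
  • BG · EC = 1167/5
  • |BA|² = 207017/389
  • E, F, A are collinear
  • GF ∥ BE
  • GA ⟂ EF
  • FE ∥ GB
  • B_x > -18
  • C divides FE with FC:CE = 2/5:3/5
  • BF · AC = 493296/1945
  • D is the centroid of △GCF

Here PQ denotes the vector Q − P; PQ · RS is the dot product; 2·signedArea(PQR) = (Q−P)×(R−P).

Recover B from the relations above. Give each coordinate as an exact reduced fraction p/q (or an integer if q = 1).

1. B_x = -17  [GF ∥ BE ∩ FE ∥ GB]
2. B_y = -16  [GF ∥ BE ∩ FE ∥ GB]
   → B = (-17, -16)

B = (-17, -16)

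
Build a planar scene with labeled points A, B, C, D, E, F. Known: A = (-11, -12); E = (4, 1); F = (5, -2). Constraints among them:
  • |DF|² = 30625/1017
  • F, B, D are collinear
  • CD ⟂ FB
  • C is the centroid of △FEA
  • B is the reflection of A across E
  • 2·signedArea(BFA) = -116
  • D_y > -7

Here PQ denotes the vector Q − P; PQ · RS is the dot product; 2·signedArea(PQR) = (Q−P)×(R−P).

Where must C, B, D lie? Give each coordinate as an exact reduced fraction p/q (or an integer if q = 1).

B = (19, 14)
C = (-2/3, -13/3)
D = (470/339, -2078/339)

1. C_x = -2/3  [C is the centroid of △FEA]
2. C_y = -13/3  [C is the centroid of △FEA]
   → C = (-2/3, -13/3)
3. B_x = 19  [B is the reflection of A across E]
4. B_y = 14  [B is the reflection of A across E]
   → B = (19, 14)
5. D_x = 470/339  [F, B, D are collinear ∩ CD ⟂ FB]
6. D_y = -2078/339  [F, B, D are collinear ∩ CD ⟂ FB]
   → D = (470/339, -2078/339)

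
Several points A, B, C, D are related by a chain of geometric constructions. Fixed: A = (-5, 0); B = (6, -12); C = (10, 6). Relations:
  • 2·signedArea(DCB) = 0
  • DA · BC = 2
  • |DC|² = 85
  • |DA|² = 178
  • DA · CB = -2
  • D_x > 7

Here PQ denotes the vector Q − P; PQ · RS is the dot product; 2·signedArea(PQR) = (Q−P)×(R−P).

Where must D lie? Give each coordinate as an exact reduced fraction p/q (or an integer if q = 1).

D = (8, -3)

1. D_x = 8  [2·signedArea(DCB) = 0 ∩ DA · BC = 2]
2. D_y = -3  [2·signedArea(DCB) = 0 ∩ DA · BC = 2]
   → D = (8, -3)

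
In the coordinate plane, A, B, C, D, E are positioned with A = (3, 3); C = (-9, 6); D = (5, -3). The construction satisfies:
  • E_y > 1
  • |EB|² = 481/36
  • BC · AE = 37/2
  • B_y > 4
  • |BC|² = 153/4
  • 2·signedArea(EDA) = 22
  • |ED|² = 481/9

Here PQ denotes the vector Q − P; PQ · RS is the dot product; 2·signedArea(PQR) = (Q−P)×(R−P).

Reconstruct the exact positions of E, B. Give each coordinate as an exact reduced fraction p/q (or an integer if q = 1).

B = (-3, 9/2)
E = (-1/3, 2)

1. E_x = -1/3  [line -6·x + -2·y + 2 = 0 ∩ |ED|² = 481/9]
2. E_y = 2  [line -6·x + -2·y + 2 = 0 ∩ |ED|² = 481/9]
   → E = (-1/3, 2)
3. B_x = -3  [line 10/3·x + 1·y + 11/2 = 0 ∩ |EB|² = 481/36]
4. B_y = 9/2  [line 10/3·x + 1·y + 11/2 = 0 ∩ |EB|² = 481/36]
   → B = (-3, 9/2)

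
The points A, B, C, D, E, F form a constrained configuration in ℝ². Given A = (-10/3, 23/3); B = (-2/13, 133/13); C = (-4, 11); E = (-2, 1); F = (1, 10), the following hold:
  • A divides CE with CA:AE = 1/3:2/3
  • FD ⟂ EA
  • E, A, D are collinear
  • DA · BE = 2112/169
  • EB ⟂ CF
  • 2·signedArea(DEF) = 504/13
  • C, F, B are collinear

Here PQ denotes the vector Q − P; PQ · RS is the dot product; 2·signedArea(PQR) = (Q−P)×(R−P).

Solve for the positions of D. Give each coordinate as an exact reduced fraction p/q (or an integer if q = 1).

1. D_x = -47/13  [E, A, D are collinear ∩ FD ⟂ EA]
2. D_y = 118/13  [E, A, D are collinear ∩ FD ⟂ EA]
   → D = (-47/13, 118/13)

D = (-47/13, 118/13)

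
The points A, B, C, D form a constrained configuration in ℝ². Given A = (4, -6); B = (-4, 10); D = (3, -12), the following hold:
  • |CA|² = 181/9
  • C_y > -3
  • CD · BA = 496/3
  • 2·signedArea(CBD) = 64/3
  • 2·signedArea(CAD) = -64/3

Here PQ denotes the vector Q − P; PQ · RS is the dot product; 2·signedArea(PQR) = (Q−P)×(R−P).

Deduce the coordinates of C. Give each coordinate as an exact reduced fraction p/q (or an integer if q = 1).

C = (1, -8/3)

1. C_x = 1  [2·signedArea(CAD) = -64/3 ∩ 2·signedArea(CBD) = 64/3]
2. C_y = -8/3  [2·signedArea(CAD) = -64/3 ∩ 2·signedArea(CBD) = 64/3]
   → C = (1, -8/3)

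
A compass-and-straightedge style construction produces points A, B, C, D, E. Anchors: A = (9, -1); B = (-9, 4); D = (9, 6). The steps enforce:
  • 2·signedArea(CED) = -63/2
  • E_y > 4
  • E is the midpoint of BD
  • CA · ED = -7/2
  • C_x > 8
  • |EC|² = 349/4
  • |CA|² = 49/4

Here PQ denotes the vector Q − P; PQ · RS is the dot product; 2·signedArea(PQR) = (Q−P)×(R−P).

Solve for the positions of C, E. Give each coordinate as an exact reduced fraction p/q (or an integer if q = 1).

1. E_x = 0  [E is the midpoint of BD]
2. E_y = 5  [E is the midpoint of BD]
   → E = (0, 5)
3. C_x = 9  [CA · ED = -7/2 ∩ 2·signedArea(CED) = -63/2]
4. C_y = 5/2  [CA · ED = -7/2 ∩ 2·signedArea(CED) = -63/2]
   → C = (9, 5/2)

C = (9, 5/2)
E = (0, 5)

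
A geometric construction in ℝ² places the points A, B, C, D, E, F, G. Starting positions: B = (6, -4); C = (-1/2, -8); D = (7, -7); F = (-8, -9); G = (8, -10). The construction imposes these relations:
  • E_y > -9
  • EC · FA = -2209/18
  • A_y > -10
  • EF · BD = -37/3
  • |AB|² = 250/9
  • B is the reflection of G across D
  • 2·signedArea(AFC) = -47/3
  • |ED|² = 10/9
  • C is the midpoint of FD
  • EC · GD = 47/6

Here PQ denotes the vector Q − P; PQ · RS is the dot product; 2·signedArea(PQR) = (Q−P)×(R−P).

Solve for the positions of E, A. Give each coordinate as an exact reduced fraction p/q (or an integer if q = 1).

A = (23/3, -9)
E = (22/3, -8)

1. E_x = 22/3  [line -1·x + 3·y + 94/3 = 0 ∩ |ED|² = 10/9]
2. E_y = -8  [line -1·x + 3·y + 94/3 = 0 ∩ |ED|² = 10/9]
   → E = (22/3, -8)
3. A_x = 23/3  [2·signedArea(AFC) = -47/3 ∩ EC · FA = -2209/18]
4. A_y = -9  [2·signedArea(AFC) = -47/3 ∩ EC · FA = -2209/18]
   → A = (23/3, -9)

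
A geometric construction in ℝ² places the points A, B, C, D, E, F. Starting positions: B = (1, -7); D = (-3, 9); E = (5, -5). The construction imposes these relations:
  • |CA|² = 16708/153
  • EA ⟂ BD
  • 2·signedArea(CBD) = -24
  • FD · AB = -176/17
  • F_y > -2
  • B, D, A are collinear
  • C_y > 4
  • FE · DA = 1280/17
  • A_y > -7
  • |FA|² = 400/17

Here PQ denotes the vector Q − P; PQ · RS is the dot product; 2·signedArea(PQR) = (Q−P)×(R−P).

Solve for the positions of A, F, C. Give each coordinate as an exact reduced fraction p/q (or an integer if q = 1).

1. A_x = 13/17  [B, D, A are collinear ∩ EA ⟂ BD]
2. A_y = -103/17  [B, D, A are collinear ∩ EA ⟂ BD]
   → A = (13/17, -103/17)
3. F_x = -7/17  [line -4/17·x + 16/17·y + 20/17 = 0 ∩ |FA|² = 400/17]
4. F_y = -23/17  [line -4/17·x + 16/17·y + 20/17 = 0 ∩ |FA|² = 400/17]
   → F = (-7/17, -23/17)
5. C_x = -1/3  [line -16·x + -4·y + 12 = 0 ∩ |CA|² = 16708/153]
6. C_y = 13/3  [line -16·x + -4·y + 12 = 0 ∩ |CA|² = 16708/153]
   → C = (-1/3, 13/3)

A = (13/17, -103/17)
C = (-1/3, 13/3)
F = (-7/17, -23/17)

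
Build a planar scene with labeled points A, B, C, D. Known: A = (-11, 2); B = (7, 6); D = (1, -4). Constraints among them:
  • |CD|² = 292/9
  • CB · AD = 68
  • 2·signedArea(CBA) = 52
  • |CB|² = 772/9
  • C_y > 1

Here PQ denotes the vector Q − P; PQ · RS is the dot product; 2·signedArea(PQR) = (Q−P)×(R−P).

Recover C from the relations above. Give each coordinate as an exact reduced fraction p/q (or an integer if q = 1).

C = (-1, 4/3)

1. C_x = -1  [2·signedArea(CBA) = 52 ∩ CB · AD = 68]
2. C_y = 4/3  [2·signedArea(CBA) = 52 ∩ CB · AD = 68]
   → C = (-1, 4/3)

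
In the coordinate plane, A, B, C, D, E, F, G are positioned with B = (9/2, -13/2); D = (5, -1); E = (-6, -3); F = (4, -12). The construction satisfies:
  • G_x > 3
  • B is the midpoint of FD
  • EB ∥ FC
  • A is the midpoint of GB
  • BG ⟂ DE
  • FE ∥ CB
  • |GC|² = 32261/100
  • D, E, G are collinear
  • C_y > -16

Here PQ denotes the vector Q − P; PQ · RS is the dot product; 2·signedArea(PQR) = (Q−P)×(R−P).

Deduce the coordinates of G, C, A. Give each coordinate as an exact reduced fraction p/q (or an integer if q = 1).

A = (503/125, -1941/500)
C = (29/2, -31/2)
G = (887/250, -158/125)

1. G_x = 887/250  [D, E, G are collinear ∩ BG ⟂ DE]
2. G_y = -158/125  [D, E, G are collinear ∩ BG ⟂ DE]
   → G = (887/250, -158/125)
3. C_x = 29/2  [FE ∥ CB ∩ EB ∥ FC]
4. C_y = -31/2  [FE ∥ CB ∩ EB ∥ FC]
   → C = (29/2, -31/2)
5. A_x = 503/125  [A is the midpoint of GB]
6. A_y = -1941/500  [A is the midpoint of GB]
   → A = (503/125, -1941/500)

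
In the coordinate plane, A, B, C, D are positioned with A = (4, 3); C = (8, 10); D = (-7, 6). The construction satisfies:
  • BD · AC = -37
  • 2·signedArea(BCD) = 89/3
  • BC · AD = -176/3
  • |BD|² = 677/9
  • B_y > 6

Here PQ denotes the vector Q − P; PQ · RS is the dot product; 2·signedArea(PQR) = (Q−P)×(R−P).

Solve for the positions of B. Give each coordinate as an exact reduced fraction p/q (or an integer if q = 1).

B = (5/3, 19/3)

1. B_x = 5/3  [BC · AD = -176/3 ∩ BD · AC = -37]
2. B_y = 19/3  [BC · AD = -176/3 ∩ BD · AC = -37]
   → B = (5/3, 19/3)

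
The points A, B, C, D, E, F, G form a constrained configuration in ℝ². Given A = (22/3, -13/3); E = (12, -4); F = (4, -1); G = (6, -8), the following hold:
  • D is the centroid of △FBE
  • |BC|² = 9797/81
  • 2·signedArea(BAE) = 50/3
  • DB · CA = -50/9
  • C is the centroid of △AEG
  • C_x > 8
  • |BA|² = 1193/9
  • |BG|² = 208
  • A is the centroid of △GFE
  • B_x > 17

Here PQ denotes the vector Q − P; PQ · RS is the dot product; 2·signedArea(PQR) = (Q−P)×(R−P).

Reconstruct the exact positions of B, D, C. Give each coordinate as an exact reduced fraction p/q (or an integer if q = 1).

B = (18, 0)
C = (76/9, -49/9)
D = (34/3, -5/3)

1. B_x = 18  [line -1/3·x + 14/3·y + 6 = 0 ∩ |BG|² = 208]
2. B_y = 0  [line -1/3·x + 14/3·y + 6 = 0 ∩ |BG|² = 208]
   → B = (18, 0)
3. D_x = 34/3  [D is the centroid of △FBE]
4. D_y = -5/3  [D is the centroid of △FBE]
   → D = (34/3, -5/3)
5. C_x = 76/9  [C is the centroid of △AEG]
6. C_y = -49/9  [C is the centroid of △AEG]
   → C = (76/9, -49/9)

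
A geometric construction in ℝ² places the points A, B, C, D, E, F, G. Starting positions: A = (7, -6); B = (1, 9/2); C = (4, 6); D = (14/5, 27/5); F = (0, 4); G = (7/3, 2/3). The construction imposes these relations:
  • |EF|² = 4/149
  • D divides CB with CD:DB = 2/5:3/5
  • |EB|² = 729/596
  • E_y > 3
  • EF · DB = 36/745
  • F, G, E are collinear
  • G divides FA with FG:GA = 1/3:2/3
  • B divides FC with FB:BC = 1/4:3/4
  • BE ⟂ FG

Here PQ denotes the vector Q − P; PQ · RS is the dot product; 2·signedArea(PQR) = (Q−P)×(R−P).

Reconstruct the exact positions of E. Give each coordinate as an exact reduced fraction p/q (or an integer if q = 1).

1. E_x = 14/149  [F, G, E are collinear ∩ BE ⟂ FG]
2. E_y = 576/149  [F, G, E are collinear ∩ BE ⟂ FG]
   → E = (14/149, 576/149)

E = (14/149, 576/149)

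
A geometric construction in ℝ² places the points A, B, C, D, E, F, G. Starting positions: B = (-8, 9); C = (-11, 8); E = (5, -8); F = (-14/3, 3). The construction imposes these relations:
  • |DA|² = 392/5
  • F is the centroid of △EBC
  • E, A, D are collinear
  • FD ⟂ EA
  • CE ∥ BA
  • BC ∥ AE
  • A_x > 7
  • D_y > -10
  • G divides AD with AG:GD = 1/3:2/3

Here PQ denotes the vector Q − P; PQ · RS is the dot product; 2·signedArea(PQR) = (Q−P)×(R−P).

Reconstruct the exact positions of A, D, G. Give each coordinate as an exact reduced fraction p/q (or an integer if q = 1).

1. A_x = 8  [BC ∥ AE ∩ CE ∥ BA]
2. A_y = -7  [BC ∥ AE ∩ CE ∥ BA]
   → A = (8, -7)
3. D_x = -2/5  [E, A, D are collinear ∩ FD ⟂ EA]
4. D_y = -49/5  [E, A, D are collinear ∩ FD ⟂ EA]
   → D = (-2/5, -49/5)
5. G_x = 26/5  [G divides AD with AG:GD = 1/3:2/3]
6. G_y = -119/15  [G divides AD with AG:GD = 1/3:2/3]
   → G = (26/5, -119/15)

A = (8, -7)
D = (-2/5, -49/5)
G = (26/5, -119/15)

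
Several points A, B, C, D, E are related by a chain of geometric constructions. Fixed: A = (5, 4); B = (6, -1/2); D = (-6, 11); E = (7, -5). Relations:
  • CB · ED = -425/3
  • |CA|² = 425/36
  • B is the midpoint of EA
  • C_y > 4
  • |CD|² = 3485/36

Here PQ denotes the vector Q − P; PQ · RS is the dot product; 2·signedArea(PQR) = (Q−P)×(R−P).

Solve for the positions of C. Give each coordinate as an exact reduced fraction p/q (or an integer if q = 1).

C = (5/3, 29/6)

1. C_x = 5/3  [line 13·x + -16·y + 167/3 = 0 ∩ |CD|² = 3485/36]
2. C_y = 29/6  [line 13·x + -16·y + 167/3 = 0 ∩ |CD|² = 3485/36]
   → C = (5/3, 29/6)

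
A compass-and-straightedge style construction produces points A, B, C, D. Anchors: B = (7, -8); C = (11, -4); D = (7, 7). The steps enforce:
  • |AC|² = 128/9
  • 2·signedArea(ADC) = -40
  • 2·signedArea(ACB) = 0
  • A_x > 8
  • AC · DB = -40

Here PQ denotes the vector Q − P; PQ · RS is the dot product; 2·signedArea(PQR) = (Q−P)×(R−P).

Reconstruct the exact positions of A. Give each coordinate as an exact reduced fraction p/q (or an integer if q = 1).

A = (25/3, -20/3)

1. A_x = 25/3  [2·signedArea(ACB) = 0 ∩ AC · DB = -40]
2. A_y = -20/3  [2·signedArea(ACB) = 0 ∩ AC · DB = -40]
   → A = (25/3, -20/3)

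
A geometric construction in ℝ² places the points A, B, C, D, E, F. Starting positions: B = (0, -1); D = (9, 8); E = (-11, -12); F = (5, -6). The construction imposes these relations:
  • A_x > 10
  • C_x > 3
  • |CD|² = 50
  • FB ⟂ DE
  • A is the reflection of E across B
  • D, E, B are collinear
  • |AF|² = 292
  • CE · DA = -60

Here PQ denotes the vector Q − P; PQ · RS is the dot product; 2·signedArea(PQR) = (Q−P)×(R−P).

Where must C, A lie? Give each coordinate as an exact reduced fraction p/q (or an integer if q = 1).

1. A_x = 11  [A is the reflection of E across B]
2. A_y = 10  [A is the reflection of E across B]
   → A = (11, 10)
3. C_x = 4  [line -2·x + -2·y + 14 = 0 ∩ |CD|² = 50]
4. C_y = 3  [line -2·x + -2·y + 14 = 0 ∩ |CD|² = 50]
   → C = (4, 3)

A = (11, 10)
C = (4, 3)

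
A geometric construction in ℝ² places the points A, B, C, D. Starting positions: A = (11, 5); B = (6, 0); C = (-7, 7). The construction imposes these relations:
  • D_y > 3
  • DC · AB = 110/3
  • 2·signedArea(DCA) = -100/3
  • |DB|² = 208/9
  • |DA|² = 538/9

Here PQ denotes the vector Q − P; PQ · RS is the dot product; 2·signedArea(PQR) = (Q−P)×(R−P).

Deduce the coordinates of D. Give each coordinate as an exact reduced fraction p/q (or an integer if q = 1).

1. D_x = 10/3  [DC · AB = 110/3 ∩ 2·signedArea(DCA) = -100/3]
2. D_y = 4  [DC · AB = 110/3 ∩ 2·signedArea(DCA) = -100/3]
   → D = (10/3, 4)

D = (10/3, 4)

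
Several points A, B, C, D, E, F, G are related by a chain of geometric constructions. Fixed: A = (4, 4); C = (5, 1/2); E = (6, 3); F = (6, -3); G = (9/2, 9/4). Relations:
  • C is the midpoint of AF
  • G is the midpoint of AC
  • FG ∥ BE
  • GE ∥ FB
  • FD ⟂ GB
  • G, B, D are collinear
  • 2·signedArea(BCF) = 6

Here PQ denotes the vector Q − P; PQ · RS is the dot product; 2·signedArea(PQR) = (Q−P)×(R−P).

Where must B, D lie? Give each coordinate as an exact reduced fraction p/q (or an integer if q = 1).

B = (15/2, -9/4)
D = (96/13, -27/13)

1. B_x = 15/2  [FG ∥ BE ∩ GE ∥ FB]
2. B_y = -9/4  [FG ∥ BE ∩ GE ∥ FB]
   → B = (15/2, -9/4)
3. D_x = 96/13  [G, B, D are collinear ∩ FD ⟂ GB]
4. D_y = -27/13  [G, B, D are collinear ∩ FD ⟂ GB]
   → D = (96/13, -27/13)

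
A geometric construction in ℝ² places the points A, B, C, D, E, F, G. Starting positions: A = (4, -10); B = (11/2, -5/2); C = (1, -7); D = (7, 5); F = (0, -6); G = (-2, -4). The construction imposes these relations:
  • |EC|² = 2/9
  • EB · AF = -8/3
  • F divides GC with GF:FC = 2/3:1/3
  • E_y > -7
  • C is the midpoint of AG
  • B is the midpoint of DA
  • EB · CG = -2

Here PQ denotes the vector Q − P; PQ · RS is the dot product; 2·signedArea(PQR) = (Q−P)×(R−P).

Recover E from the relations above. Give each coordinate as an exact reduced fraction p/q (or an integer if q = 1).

1. E_x = 2/3  [line 3·x + -3·y + -22 = 0 ∩ |EC|² = 2/9]
2. E_y = -20/3  [line 3·x + -3·y + -22 = 0 ∩ |EC|² = 2/9]
   → E = (2/3, -20/3)

E = (2/3, -20/3)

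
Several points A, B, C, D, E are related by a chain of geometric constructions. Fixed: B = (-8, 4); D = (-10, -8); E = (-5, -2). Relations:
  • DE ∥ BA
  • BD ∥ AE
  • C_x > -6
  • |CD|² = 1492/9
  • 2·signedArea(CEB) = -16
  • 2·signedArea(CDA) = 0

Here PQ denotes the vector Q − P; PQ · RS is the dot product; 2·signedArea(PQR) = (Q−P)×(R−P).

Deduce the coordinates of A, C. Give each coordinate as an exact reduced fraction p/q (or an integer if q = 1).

1. A_x = -3  [BD ∥ AE ∩ DE ∥ BA]
2. A_y = 10  [BD ∥ AE ∩ DE ∥ BA]
   → A = (-3, 10)
3. C_x = -16/3  [2·signedArea(CDA) = 0 ∩ 2·signedArea(CEB) = -16]
4. C_y = 4  [2·signedArea(CDA) = 0 ∩ 2·signedArea(CEB) = -16]
   → C = (-16/3, 4)

A = (-3, 10)
C = (-16/3, 4)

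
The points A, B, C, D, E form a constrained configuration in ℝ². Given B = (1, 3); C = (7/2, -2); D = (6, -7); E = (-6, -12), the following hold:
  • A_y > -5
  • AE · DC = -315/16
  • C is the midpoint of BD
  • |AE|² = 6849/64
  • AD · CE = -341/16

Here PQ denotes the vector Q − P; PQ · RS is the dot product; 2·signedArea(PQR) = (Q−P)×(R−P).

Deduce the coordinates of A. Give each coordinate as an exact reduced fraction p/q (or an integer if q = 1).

A = (9/8, -9/2)

1. A_x = 9/8  [AD · CE = -341/16 ∩ AE · DC = -315/16]
2. A_y = -9/2  [AD · CE = -341/16 ∩ AE · DC = -315/16]
   → A = (9/8, -9/2)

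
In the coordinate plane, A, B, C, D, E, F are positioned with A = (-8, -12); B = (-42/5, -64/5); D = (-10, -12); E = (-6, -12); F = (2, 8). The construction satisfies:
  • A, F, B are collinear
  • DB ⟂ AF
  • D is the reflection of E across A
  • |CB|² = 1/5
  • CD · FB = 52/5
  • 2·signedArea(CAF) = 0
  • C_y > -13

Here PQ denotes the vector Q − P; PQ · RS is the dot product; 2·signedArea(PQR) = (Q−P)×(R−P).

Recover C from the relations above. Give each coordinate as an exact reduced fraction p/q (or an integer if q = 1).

C = (-41/5, -62/5)

1. C_x = -41/5  [2·signedArea(CAF) = 0 ∩ CD · FB = 52/5]
2. C_y = -62/5  [2·signedArea(CAF) = 0 ∩ CD · FB = 52/5]
   → C = (-41/5, -62/5)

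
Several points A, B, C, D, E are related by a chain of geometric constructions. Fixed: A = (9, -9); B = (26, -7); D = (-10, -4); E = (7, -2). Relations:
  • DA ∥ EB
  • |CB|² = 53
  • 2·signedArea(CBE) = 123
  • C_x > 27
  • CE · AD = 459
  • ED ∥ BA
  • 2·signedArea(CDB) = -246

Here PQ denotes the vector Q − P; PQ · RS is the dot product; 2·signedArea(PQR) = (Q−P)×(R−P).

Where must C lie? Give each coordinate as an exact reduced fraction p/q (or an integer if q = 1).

C = (28, -14)

1. C_x = 28  [2·signedArea(CDB) = -246 ∩ CE · AD = 459]
2. C_y = -14  [2·signedArea(CDB) = -246 ∩ CE · AD = 459]
   → C = (28, -14)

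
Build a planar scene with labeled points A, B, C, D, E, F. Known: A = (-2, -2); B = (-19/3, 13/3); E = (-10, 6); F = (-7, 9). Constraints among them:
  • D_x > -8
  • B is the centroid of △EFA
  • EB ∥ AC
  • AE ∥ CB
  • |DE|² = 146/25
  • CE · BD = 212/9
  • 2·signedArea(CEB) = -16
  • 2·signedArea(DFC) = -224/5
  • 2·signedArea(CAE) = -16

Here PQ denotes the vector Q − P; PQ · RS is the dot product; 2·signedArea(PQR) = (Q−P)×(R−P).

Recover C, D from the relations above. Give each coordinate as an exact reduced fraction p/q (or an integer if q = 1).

C = (5/3, -11/3)
D = (-39/5, 5)

1. C_x = 5/3  [AE ∥ CB ∩ EB ∥ AC]
2. C_y = -11/3  [AE ∥ CB ∩ EB ∥ AC]
   → C = (5/3, -11/3)
3. D_x = -39/5  [2·signedArea(DFC) = -224/5 ∩ CE · BD = 212/9]
4. D_y = 5  [2·signedArea(DFC) = -224/5 ∩ CE · BD = 212/9]
   → D = (-39/5, 5)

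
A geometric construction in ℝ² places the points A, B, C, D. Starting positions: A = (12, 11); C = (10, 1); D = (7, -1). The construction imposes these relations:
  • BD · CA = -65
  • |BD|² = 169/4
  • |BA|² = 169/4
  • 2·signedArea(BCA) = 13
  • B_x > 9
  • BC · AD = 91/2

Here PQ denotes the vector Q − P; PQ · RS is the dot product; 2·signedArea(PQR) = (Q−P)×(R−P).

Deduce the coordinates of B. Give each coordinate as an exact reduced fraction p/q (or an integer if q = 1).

B = (19/2, 5)

1. B_x = 19/2  [BD · CA = -65 ∩ BC · AD = 91/2]
2. B_y = 5  [BD · CA = -65 ∩ BC · AD = 91/2]
   → B = (19/2, 5)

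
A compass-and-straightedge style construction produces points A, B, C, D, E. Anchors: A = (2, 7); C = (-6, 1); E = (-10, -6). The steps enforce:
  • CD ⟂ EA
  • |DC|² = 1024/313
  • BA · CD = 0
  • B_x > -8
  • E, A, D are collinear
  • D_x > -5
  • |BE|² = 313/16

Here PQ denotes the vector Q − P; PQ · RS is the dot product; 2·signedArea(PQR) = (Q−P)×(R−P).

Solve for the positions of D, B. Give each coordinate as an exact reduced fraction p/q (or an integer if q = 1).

1. D_x = -1462/313  [E, A, D are collinear ∩ CD ⟂ EA]
2. D_y = -71/313  [E, A, D are collinear ∩ CD ⟂ EA]
   → D = (-1462/313, -71/313)
3. B_x = -7  [line -416/313·x + 384/313·y + -1856/313 = 0 ∩ |BE|² = 313/16]
4. B_y = -11/4  [line -416/313·x + 384/313·y + -1856/313 = 0 ∩ |BE|² = 313/16]
   → B = (-7, -11/4)

B = (-7, -11/4)
D = (-1462/313, -71/313)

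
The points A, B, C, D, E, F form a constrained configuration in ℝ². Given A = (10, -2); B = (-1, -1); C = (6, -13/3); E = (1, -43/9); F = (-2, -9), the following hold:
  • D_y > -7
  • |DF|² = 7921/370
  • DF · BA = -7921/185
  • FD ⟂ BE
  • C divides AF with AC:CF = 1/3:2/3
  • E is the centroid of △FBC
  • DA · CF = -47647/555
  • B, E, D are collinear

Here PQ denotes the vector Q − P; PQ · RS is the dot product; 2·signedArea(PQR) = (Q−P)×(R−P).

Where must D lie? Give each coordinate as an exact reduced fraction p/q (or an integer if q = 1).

1. D_x = 773/370  [B, E, D are collinear ∩ FD ⟂ BE]
2. D_y = -2529/370  [B, E, D are collinear ∩ FD ⟂ BE]
   → D = (773/370, -2529/370)

D = (773/370, -2529/370)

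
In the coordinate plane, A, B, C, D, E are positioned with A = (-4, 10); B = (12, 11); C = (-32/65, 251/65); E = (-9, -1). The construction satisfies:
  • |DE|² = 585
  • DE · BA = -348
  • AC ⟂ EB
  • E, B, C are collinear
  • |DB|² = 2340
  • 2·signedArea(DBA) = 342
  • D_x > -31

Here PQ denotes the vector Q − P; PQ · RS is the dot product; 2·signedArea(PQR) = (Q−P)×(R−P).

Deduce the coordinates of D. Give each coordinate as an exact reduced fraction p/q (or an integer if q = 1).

1. D_x = -30  [DE · BA = -348 ∩ 2·signedArea(DBA) = 342]
2. D_y = -13  [DE · BA = -348 ∩ 2·signedArea(DBA) = 342]
   → D = (-30, -13)

D = (-30, -13)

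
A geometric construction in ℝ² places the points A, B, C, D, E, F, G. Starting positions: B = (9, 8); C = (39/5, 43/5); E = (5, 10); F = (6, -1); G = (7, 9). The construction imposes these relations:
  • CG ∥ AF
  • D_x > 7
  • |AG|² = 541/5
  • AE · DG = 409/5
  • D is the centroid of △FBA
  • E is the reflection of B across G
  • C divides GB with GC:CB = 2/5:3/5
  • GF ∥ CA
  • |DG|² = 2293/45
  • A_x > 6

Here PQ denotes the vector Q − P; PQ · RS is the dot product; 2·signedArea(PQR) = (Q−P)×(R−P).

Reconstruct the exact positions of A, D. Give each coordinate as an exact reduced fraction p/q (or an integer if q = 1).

A = (34/5, -7/5)
D = (109/15, 28/15)

1. A_x = 34/5  [CG ∥ AF ∩ GF ∥ CA]
2. A_y = -7/5  [CG ∥ AF ∩ GF ∥ CA]
   → A = (34/5, -7/5)
3. D_x = 109/15  [D is the centroid of △FBA]
4. D_y = 28/15  [D is the centroid of △FBA]
   → D = (109/15, 28/15)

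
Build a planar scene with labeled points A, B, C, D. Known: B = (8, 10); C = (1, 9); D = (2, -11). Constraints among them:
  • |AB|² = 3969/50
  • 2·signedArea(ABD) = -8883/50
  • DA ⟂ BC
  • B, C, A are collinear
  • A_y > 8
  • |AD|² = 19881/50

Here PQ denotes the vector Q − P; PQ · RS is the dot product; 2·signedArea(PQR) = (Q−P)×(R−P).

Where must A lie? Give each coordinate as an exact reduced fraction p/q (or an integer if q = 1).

A = (-41/50, 437/50)

1. A_x = -41/50  [B, C, A are collinear ∩ DA ⟂ BC]
2. A_y = 437/50  [B, C, A are collinear ∩ DA ⟂ BC]
   → A = (-41/50, 437/50)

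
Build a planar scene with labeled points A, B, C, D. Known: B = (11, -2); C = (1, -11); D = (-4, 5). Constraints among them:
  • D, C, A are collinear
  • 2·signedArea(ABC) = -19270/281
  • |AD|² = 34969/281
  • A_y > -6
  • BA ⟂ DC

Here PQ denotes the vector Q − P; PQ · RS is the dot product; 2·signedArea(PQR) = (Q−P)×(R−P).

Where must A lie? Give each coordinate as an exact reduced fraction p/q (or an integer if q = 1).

A = (-189/281, -1587/281)

1. A_x = -189/281  [D, C, A are collinear ∩ BA ⟂ DC]
2. A_y = -1587/281  [D, C, A are collinear ∩ BA ⟂ DC]
   → A = (-189/281, -1587/281)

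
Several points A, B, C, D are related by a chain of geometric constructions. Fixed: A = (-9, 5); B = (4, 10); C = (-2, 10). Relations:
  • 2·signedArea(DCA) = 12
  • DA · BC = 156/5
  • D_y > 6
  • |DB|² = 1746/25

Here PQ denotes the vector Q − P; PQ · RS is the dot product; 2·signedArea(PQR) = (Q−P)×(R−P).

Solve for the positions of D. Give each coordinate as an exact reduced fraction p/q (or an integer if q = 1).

D = (-19/5, 7)

1. D_x = -19/5  [DA · BC = 156/5 ∩ 2·signedArea(DCA) = 12]
2. D_y = 7  [DA · BC = 156/5 ∩ 2·signedArea(DCA) = 12]
   → D = (-19/5, 7)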